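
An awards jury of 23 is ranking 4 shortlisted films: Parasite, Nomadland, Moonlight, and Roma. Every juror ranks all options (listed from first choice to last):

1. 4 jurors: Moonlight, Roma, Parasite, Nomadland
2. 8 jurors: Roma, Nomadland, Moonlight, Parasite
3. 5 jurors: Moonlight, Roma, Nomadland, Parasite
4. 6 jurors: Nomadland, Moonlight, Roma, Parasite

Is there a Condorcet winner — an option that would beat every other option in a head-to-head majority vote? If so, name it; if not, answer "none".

Checking pairwise contests:
Nomadland beats Parasite 19–4.
Roma beats Nomadland 17–6.
Nomadland beats Moonlight 14–9.
Moonlight beats Roma 15–8.
Every option loses at least one head-to-head, so there is no Condorcet winner.

none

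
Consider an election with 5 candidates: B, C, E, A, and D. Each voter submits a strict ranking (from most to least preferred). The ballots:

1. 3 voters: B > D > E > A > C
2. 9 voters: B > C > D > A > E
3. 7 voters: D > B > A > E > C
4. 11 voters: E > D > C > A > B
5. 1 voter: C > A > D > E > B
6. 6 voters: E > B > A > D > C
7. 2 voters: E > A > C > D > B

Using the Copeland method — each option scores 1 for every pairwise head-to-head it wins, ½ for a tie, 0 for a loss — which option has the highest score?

B: beats C and A; loses to E and D → score 2.
C: beats A; loses to B, E, and D → score 1.
E: beats B, C, and A; loses to D → score 3.
A: loses to B, C, E, and D → score 0.
D: beats B, C, E, and A → score 4.
D has the best pairwise record.

D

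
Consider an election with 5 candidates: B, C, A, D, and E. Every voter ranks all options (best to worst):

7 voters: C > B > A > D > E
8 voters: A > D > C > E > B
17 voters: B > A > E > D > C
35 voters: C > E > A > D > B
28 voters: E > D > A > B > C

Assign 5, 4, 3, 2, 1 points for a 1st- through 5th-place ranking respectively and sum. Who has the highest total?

E

B: 7·4 + 8·1 + 17·5 + 35·1 + 28·2 = 212
C: 7·5 + 8·3 + 17·1 + 35·5 + 28·1 = 279
A: 7·3 + 8·5 + 17·4 + 35·3 + 28·3 = 318
D: 7·2 + 8·4 + 17·2 + 35·2 + 28·4 = 262
E: 7·1 + 8·2 + 17·3 + 35·4 + 28·5 = 354
E has the highest Borda score (354).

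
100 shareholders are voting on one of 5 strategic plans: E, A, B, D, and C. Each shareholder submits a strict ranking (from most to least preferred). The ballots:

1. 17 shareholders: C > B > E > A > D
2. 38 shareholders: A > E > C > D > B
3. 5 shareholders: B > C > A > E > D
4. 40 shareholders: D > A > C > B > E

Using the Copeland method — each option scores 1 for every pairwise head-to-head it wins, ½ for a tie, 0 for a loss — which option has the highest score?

A

E: beats D; loses to A, B, and C → score 1.
A: beats E, B, D, and C → score 4.
B: beats E; loses to A, D, and C → score 1.
D: beats B; loses to E, A, and C → score 1.
C: beats E, B, and D; loses to A → score 3.
A has the best pairwise record.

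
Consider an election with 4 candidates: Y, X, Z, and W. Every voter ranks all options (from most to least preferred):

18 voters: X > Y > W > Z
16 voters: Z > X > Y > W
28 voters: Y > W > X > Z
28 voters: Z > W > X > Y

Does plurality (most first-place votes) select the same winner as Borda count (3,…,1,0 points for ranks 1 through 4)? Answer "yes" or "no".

Plurality — first-place votes: Y 28, X 18, Z 44, W 0. Winner: Z.
Borda — scores: Y 136, X 142, Z 132, W 130. Winner: X.
The two methods disagree.

no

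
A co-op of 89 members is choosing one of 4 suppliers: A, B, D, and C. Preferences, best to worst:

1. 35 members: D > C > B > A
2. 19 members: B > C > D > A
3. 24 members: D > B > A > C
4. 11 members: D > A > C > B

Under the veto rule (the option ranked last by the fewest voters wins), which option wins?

Last-place votes: A 54, B 11, D 0, C 24.
D is ranked last by the fewest voters, so D wins.

D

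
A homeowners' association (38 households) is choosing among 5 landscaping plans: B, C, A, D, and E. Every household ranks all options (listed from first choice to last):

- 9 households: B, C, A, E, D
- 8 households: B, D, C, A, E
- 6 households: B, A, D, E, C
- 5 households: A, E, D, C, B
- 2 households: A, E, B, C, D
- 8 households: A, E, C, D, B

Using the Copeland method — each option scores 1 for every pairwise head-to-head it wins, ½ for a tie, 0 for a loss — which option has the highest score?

B: beats C, A, D, and E → score 4.
C: ties D; loses to B, A, and E → score 0.5.
A: beats C, D, and E; loses to B → score 3.
D: ties C; loses to B, A, and E → score 0.5.
E: beats C and D; loses to B and A → score 2.
B has the best pairwise record.

B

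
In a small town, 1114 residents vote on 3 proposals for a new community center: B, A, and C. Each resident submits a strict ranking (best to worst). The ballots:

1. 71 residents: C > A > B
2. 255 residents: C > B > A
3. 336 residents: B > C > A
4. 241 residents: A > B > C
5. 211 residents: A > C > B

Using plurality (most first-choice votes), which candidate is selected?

A

First-place votes: B 336, A 452, C 326.
A has the most first-place votes.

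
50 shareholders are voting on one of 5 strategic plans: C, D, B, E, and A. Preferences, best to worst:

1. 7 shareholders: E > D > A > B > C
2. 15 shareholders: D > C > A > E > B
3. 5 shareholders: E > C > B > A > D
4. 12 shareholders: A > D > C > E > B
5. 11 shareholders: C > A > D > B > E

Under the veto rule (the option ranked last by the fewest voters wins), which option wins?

A

Last-place votes: C 7, D 5, B 27, E 11, A 0.
A is ranked last by the fewest voters, so A wins.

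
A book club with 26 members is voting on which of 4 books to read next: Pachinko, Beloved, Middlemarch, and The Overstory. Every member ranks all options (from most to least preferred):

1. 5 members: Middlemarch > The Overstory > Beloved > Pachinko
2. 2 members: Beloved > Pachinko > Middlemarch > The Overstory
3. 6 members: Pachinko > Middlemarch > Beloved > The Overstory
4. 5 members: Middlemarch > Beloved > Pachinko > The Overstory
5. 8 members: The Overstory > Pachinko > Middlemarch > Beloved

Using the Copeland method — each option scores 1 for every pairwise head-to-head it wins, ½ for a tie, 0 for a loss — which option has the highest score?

Pachinko

Pachinko: beats Beloved and Middlemarch; ties The Overstory → score 2.5.
Beloved: ties The Overstory; loses to Pachinko and Middlemarch → score 0.5.
Middlemarch: beats Beloved and The Overstory; loses to Pachinko → score 2.
The Overstory: ties Pachinko and Beloved; loses to Middlemarch → score 1.
Pachinko has the best pairwise record.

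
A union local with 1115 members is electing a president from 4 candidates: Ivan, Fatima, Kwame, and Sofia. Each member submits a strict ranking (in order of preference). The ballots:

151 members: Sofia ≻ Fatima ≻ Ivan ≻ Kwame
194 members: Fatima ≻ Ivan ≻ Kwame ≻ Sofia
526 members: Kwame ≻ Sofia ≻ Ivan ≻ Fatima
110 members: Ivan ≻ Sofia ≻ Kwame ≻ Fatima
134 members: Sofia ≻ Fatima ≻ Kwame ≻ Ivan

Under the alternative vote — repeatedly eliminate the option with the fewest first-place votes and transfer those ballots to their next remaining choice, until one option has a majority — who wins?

Kwame

Round 1: Ivan 110, Fatima 194, Kwame 526, Sofia 285. Eliminate Ivan.
Round 2: Fatima 194, Kwame 526, Sofia 395. Eliminate Fatima.
Round 3: Kwame 720, Sofia 395. Kwame has a majority.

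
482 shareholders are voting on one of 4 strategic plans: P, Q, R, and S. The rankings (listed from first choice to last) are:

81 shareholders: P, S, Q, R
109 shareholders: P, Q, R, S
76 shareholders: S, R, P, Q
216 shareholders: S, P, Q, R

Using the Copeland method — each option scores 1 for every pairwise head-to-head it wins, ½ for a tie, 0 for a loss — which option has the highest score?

P: beats Q and R; loses to S → score 2.
Q: beats R; loses to P and S → score 1.
R: loses to P, Q, and S → score 0.
S: beats P, Q, and R → score 3.
S has the best pairwise record.

S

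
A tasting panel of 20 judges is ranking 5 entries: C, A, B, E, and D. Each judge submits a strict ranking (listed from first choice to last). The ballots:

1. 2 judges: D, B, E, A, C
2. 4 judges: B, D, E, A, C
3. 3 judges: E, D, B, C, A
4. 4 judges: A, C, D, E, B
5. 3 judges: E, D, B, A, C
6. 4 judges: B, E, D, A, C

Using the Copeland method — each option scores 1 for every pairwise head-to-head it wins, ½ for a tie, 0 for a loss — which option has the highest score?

C: loses to A, B, E, and D → score 0.
A: beats C; loses to B, E, and D → score 1.
B: beats C and A; ties E; loses to D → score 2.5.
E: beats C and A; ties B and D → score 3.
D: beats C, A, and B; ties E → score 3.5.
D has the best pairwise record.

D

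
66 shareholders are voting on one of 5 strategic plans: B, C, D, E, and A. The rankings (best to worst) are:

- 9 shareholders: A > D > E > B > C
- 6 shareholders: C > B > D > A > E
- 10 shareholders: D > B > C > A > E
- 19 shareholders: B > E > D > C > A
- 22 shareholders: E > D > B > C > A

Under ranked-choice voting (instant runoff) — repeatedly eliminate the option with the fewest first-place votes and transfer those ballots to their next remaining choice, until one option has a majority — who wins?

Round 1: B 19, C 6, D 10, E 22, A 9. Eliminate C.
Round 2: B 25, D 10, E 22, A 9. Eliminate A.
Round 3: B 25, D 19, E 22. Eliminate D.
Round 4: B 35, E 31. B has a majority.

B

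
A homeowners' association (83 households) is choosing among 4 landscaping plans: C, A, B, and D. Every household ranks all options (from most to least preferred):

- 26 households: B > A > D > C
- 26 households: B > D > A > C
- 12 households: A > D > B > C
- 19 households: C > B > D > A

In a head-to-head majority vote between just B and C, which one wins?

B

Voters preferring B to C: 64; preferring C to B: 19.
B wins the head-to-head.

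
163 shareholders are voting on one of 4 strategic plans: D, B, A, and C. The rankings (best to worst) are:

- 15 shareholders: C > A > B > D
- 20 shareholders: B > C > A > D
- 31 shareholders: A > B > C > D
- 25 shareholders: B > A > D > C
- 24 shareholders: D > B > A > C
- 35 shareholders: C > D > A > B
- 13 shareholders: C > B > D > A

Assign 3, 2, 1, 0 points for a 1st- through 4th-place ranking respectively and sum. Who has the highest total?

B

D: 15·0 + 20·0 + 31·0 + 25·1 + 24·3 + 35·2 + 13·1 = 180
B: 15·1 + 20·3 + 31·2 + 25·3 + 24·2 + 35·0 + 13·2 = 286
A: 15·2 + 20·1 + 31·3 + 25·2 + 24·1 + 35·1 + 13·0 = 252
C: 15·3 + 20·2 + 31·1 + 25·0 + 24·0 + 35·3 + 13·3 = 260
B has the highest Borda score (286).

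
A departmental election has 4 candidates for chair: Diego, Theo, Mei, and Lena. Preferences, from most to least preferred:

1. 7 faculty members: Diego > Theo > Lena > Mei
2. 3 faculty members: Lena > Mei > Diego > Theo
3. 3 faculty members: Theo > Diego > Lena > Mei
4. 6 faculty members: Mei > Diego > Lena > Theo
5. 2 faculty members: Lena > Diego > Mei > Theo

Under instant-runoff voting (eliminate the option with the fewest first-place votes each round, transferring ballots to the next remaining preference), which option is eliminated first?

Theo

Round 1: Diego 7, Theo 3, Mei 6, Lena 5. Eliminate Theo.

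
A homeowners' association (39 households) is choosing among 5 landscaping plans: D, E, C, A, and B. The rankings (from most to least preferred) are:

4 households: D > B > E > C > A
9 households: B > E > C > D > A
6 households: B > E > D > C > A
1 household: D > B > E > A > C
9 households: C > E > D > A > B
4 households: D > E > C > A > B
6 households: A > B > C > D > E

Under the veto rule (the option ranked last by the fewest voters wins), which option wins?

Last-place votes: D 0, E 6, C 1, A 19, B 13.
D is ranked last by the fewest voters, so D wins.

D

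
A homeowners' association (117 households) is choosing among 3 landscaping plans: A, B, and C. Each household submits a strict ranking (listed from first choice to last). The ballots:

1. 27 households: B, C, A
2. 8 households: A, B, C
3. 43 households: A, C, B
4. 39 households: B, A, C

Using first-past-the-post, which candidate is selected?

B

First-place votes: A 51, B 66, C 0.
B has the most first-place votes.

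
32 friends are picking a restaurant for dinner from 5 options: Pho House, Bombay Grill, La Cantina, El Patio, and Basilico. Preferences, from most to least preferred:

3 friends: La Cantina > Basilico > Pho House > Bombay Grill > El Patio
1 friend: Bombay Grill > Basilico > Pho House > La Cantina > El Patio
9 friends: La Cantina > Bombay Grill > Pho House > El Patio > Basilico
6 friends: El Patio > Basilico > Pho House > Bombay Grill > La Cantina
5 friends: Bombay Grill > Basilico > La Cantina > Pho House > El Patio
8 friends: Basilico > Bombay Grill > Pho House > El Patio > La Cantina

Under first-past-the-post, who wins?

First-place votes: Pho House 0, Bombay Grill 6, La Cantina 12, El Patio 6, Basilico 8.
La Cantina has the most first-place votes.

La Cantina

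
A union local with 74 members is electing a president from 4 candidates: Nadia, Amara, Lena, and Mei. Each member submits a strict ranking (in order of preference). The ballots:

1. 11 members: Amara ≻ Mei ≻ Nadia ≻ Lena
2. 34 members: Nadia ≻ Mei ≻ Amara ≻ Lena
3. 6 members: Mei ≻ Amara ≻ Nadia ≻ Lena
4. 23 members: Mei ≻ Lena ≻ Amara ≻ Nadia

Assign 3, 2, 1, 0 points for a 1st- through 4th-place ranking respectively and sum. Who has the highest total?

Nadia: 11·1 + 34·3 + 6·1 + 23·0 = 119
Amara: 11·3 + 34·1 + 6·2 + 23·1 = 102
Lena: 11·0 + 34·0 + 6·0 + 23·2 = 46
Mei: 11·2 + 34·2 + 6·3 + 23·3 = 177
Mei has the highest Borda score (177).

Mei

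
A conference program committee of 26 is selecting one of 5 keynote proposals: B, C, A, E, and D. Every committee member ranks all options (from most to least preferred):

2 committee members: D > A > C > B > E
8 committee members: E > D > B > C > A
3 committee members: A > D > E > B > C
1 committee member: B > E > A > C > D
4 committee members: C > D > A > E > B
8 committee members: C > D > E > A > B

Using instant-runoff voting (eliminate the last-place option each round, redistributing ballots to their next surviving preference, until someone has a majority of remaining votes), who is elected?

Round 1: B 1, C 12, A 3, E 8, D 2. Eliminate B.
Round 2: C 12, A 3, E 9, D 2. Eliminate D.
Round 3: C 12, A 5, E 9. Eliminate A.
Round 4: C 14, E 12. C has a majority.

C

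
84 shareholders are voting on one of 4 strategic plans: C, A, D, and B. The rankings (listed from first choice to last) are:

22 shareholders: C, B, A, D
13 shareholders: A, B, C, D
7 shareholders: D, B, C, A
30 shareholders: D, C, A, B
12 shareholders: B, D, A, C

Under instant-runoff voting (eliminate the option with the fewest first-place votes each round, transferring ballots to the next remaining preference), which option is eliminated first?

Round 1: C 22, A 13, D 37, B 12. Eliminate B.

B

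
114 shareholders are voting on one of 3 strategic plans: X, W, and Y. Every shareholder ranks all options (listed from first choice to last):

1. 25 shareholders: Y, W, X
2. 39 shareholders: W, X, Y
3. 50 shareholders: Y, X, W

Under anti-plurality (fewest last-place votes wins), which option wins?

Last-place votes: X 25, W 50, Y 39.
X is ranked last by the fewest voters, so X wins.

X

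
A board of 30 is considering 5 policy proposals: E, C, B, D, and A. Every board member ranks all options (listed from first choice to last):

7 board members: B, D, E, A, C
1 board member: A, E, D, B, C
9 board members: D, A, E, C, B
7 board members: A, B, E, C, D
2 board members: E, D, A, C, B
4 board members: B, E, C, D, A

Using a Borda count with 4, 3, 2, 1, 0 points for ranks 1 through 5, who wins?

E: 7·2 + 1·3 + 9·2 + 7·2 + 2·4 + 4·3 = 69
C: 7·0 + 1·0 + 9·1 + 7·1 + 2·1 + 4·2 = 26
B: 7·4 + 1·1 + 9·0 + 7·3 + 2·0 + 4·4 = 66
D: 7·3 + 1·2 + 9·4 + 7·0 + 2·3 + 4·1 = 69
A: 7·1 + 1·4 + 9·3 + 7·4 + 2·2 + 4·0 = 70
A has the highest Borda score (70).

A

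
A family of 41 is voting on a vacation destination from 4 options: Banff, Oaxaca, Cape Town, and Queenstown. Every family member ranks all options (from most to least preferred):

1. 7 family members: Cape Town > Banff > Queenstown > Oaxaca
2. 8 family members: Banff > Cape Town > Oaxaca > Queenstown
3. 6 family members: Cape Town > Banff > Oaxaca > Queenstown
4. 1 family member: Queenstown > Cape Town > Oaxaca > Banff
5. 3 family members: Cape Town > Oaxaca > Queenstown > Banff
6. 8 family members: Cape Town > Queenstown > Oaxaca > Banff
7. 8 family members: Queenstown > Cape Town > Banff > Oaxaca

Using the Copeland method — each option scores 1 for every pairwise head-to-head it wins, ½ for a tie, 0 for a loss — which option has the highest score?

Banff: beats Oaxaca and Queenstown; loses to Cape Town → score 2.
Oaxaca: loses to Banff, Cape Town, and Queenstown → score 0.
Cape Town: beats Banff, Oaxaca, and Queenstown → score 3.
Queenstown: beats Oaxaca; loses to Banff and Cape Town → score 1.
Cape Town has the best pairwise record.

Cape Town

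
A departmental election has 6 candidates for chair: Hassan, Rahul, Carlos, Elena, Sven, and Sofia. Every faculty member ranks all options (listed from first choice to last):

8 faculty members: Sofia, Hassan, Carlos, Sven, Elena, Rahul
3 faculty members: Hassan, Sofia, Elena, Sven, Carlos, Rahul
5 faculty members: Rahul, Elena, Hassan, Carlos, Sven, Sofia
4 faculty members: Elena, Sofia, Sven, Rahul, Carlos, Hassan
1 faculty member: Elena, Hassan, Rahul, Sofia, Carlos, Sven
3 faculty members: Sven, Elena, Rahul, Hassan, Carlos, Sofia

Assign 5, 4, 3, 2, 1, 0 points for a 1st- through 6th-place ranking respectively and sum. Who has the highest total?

Hassan: 8·4 + 3·5 + 5·3 + 4·0 + 1·4 + 3·2 = 72
Rahul: 8·0 + 3·0 + 5·5 + 4·2 + 1·3 + 3·3 = 45
Carlos: 8·3 + 3·1 + 5·2 + 4·1 + 1·1 + 3·1 = 45
Elena: 8·1 + 3·3 + 5·4 + 4·5 + 1·5 + 3·4 = 74
Sven: 8·2 + 3·2 + 5·1 + 4·3 + 1·0 + 3·5 = 54
Sofia: 8·5 + 3·4 + 5·0 + 4·4 + 1·2 + 3·0 = 70
Elena has the highest Borda score (74).

Elena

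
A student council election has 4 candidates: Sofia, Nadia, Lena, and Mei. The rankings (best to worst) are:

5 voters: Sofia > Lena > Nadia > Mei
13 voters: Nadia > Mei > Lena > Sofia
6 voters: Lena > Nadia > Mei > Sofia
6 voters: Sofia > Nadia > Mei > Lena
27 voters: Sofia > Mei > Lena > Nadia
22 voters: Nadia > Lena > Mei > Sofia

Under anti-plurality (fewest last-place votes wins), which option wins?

Mei

Last-place votes: Sofia 41, Nadia 27, Lena 6, Mei 5.
Mei is ranked last by the fewest voters, so Mei wins.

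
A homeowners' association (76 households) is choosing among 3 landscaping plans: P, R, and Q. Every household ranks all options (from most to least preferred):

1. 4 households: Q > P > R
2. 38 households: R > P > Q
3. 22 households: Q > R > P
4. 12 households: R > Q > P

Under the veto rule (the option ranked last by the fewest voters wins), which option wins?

R

Last-place votes: P 34, R 4, Q 38.
R is ranked last by the fewest voters, so R wins.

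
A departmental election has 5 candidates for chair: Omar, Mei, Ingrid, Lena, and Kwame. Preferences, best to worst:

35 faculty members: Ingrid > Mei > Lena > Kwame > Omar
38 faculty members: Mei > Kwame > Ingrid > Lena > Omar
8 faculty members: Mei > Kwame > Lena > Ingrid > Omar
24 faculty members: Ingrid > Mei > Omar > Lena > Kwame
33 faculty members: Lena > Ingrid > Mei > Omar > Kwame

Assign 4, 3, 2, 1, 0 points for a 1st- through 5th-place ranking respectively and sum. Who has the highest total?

Mei

Omar: 35·0 + 38·0 + 8·0 + 24·2 + 33·1 = 81
Mei: 35·3 + 38·4 + 8·4 + 24·3 + 33·2 = 427
Ingrid: 35·4 + 38·2 + 8·1 + 24·4 + 33·3 = 419
Lena: 35·2 + 38·1 + 8·2 + 24·1 + 33·4 = 280
Kwame: 35·1 + 38·3 + 8·3 + 24·0 + 33·0 = 173
Mei has the highest Borda score (427).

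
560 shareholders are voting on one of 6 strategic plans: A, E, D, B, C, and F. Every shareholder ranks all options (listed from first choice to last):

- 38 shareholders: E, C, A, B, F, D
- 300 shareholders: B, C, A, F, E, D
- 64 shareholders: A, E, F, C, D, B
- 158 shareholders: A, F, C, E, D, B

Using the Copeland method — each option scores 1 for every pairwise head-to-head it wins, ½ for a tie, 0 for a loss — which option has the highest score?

B

A: beats E, D, and F; loses to B and C → score 3.
E: beats D; loses to A, B, C, and F → score 1.
D: loses to A, E, B, C, and F → score 0.
B: beats A, E, D, C, and F → score 5.
C: beats A, E, D, and F; loses to B → score 4.
F: beats E and D; loses to A, B, and C → score 2.
B has the best pairwise record.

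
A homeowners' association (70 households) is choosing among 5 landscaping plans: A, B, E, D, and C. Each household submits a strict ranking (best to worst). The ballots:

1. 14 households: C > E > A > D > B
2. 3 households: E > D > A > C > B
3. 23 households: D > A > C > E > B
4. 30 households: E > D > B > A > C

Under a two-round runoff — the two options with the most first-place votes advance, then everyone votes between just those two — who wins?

E

Round 1 first-place votes: A 0, B 0, E 33, D 23, C 14.
E and D advance.
Runoff: E is preferred to D by 47 voters; D by 23.
E wins the runoff.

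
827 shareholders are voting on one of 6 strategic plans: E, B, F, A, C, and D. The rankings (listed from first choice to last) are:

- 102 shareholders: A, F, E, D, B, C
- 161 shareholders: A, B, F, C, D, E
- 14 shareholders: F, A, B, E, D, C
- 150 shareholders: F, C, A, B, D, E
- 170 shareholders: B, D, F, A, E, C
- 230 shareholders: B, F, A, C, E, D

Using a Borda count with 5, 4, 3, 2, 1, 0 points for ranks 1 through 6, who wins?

F

E: 102·3 + 161·0 + 14·2 + 150·0 + 170·1 + 230·1 = 734
B: 102·1 + 161·4 + 14·3 + 150·2 + 170·5 + 230·5 = 3088
F: 102·4 + 161·3 + 14·5 + 150·5 + 170·3 + 230·4 = 3141
A: 102·5 + 161·5 + 14·4 + 150·3 + 170·2 + 230·3 = 2851
C: 102·0 + 161·2 + 14·0 + 150·4 + 170·0 + 230·2 = 1382
D: 102·2 + 161·1 + 14·1 + 150·1 + 170·4 + 230·0 = 1209
F has the highest Borda score (3141).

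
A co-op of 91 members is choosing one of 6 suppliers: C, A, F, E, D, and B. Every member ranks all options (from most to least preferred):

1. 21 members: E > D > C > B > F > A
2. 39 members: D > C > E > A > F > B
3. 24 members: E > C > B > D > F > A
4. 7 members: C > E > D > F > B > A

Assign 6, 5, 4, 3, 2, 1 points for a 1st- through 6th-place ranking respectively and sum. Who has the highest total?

E

C: 21·4 + 39·5 + 24·5 + 7·6 = 441
A: 21·1 + 39·3 + 24·1 + 7·1 = 169
F: 21·2 + 39·2 + 24·2 + 7·3 = 189
E: 21·6 + 39·4 + 24·6 + 7·5 = 461
D: 21·5 + 39·6 + 24·3 + 7·4 = 439
B: 21·3 + 39·1 + 24·4 + 7·2 = 212
E has the highest Borda score (461).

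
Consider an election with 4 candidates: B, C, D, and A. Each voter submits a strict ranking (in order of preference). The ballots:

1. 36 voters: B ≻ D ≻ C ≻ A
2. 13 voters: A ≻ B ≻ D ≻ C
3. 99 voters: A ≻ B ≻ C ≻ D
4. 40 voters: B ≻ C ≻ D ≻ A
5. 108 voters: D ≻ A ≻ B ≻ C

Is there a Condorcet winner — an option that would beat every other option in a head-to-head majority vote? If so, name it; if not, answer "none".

Checking pairwise contests:
A beats B 220–76.
B beats C 296–0.
B beats D 188–108.
D beats A 184–112.
Every option loses at least one head-to-head, so there is no Condorcet winner.

none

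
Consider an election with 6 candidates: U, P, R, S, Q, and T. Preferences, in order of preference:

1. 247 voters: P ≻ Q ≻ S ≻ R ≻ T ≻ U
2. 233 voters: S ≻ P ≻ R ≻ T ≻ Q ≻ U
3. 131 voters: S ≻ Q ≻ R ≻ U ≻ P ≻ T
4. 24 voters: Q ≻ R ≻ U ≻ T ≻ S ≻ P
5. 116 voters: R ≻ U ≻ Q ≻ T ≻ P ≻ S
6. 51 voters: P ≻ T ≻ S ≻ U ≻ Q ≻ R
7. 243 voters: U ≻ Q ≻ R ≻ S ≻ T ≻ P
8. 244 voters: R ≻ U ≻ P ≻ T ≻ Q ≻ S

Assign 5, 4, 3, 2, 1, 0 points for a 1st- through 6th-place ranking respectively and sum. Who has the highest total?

R

U: 247·0 + 233·0 + 131·2 + 24·3 + 116·4 + 51·2 + 243·5 + 244·4 = 3091
P: 247·5 + 233·4 + 131·1 + 24·0 + 116·1 + 51·5 + 243·0 + 244·3 = 3401
R: 247·2 + 233·3 + 131·3 + 24·4 + 116·5 + 51·0 + 243·3 + 244·5 = 4211
S: 247·3 + 233·5 + 131·5 + 24·1 + 116·0 + 51·3 + 243·2 + 244·0 = 3224
Q: 247·4 + 233·1 + 131·4 + 24·5 + 116·3 + 51·1 + 243·4 + 244·1 = 3480
T: 247·1 + 233·2 + 131·0 + 24·2 + 116·2 + 51·4 + 243·1 + 244·2 = 1928
R has the highest Borda score (4211).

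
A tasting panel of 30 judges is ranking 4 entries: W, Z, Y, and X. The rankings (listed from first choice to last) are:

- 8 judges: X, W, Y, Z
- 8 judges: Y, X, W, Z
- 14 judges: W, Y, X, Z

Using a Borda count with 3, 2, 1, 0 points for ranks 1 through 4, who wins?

W

W: 8·2 + 8·1 + 14·3 = 66
Z: 8·0 + 8·0 + 14·0 = 0
Y: 8·1 + 8·3 + 14·2 = 60
X: 8·3 + 8·2 + 14·1 = 54
W has the highest Borda score (66).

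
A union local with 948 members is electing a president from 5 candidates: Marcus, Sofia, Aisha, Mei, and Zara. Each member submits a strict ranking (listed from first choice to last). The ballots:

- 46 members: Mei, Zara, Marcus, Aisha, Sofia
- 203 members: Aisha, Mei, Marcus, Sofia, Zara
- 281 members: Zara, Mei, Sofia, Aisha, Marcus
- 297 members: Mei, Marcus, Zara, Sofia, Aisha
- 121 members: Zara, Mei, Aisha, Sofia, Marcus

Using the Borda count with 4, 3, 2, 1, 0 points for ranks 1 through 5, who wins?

Marcus: 46·2 + 203·2 + 281·0 + 297·3 + 121·0 = 1389
Sofia: 46·0 + 203·1 + 281·2 + 297·1 + 121·1 = 1183
Aisha: 46·1 + 203·4 + 281·1 + 297·0 + 121·2 = 1381
Mei: 46·4 + 203·3 + 281·3 + 297·4 + 121·3 = 3187
Zara: 46·3 + 203·0 + 281·4 + 297·2 + 121·4 = 2340
Mei has the highest Borda score (3187).

Mei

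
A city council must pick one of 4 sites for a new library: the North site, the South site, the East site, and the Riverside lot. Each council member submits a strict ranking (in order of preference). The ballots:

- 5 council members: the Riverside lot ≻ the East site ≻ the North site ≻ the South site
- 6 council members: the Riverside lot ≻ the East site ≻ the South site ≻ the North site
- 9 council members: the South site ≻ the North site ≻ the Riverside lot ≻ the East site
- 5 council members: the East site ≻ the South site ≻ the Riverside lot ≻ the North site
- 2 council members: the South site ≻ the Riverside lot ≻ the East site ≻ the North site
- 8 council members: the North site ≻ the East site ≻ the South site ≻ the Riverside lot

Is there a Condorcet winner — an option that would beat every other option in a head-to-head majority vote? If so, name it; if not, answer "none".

none

Checking pairwise contests:
the South site beats the North site 22–13.
the East site beats the South site 24–11.
the Riverside lot beats the East site 22–13.
the South site beats the Riverside lot 24–11.
Every option loses at least one head-to-head, so there is no Condorcet winner.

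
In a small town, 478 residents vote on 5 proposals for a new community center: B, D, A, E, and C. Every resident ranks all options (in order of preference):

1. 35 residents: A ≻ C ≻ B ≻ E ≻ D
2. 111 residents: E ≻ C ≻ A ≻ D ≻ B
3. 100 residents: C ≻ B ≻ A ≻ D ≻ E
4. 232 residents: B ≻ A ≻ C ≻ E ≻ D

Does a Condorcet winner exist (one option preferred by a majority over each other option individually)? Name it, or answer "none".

none

Checking pairwise contests:
C beats B 246–232.
B beats D 367–111.
B beats A 332–146.
B beats E 367–111.
A beats C 267–211.
Every option loses at least one head-to-head, so there is no Condorcet winner.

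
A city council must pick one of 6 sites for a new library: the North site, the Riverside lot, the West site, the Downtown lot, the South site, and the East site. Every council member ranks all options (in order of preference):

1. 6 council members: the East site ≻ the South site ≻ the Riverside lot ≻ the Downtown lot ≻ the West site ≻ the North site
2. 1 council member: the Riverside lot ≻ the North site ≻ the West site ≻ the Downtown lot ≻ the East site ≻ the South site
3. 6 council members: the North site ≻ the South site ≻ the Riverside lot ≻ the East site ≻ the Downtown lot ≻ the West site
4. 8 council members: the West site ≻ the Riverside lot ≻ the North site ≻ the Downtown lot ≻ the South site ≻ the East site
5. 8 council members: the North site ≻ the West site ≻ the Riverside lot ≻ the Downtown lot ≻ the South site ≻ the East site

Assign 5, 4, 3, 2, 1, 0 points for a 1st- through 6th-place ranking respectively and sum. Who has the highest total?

the North site

the North site: 6·0 + 1·4 + 6·5 + 8·3 + 8·5 = 98
the Riverside lot: 6·3 + 1·5 + 6·3 + 8·4 + 8·3 = 97
the West site: 6·1 + 1·3 + 6·0 + 8·5 + 8·4 = 81
the Downtown lot: 6·2 + 1·2 + 6·1 + 8·2 + 8·2 = 52
the South site: 6·4 + 1·0 + 6·4 + 8·1 + 8·1 = 64
the East site: 6·5 + 1·1 + 6·2 + 8·0 + 8·0 = 43
the North site has the highest Borda score (98).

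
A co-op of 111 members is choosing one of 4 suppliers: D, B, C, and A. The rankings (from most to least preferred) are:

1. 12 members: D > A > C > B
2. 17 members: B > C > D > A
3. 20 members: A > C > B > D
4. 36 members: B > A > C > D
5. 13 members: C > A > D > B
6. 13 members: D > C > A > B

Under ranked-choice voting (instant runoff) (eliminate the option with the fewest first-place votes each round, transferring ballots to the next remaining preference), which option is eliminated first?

Round 1: D 25, B 53, C 13, A 20. Eliminate C.

C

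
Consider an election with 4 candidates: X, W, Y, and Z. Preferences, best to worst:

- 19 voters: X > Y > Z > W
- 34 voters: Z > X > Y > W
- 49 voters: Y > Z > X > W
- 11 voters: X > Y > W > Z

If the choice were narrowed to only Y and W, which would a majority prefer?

Y

Voters preferring Y to W: 113; preferring W to Y: 0.
Y wins the head-to-head.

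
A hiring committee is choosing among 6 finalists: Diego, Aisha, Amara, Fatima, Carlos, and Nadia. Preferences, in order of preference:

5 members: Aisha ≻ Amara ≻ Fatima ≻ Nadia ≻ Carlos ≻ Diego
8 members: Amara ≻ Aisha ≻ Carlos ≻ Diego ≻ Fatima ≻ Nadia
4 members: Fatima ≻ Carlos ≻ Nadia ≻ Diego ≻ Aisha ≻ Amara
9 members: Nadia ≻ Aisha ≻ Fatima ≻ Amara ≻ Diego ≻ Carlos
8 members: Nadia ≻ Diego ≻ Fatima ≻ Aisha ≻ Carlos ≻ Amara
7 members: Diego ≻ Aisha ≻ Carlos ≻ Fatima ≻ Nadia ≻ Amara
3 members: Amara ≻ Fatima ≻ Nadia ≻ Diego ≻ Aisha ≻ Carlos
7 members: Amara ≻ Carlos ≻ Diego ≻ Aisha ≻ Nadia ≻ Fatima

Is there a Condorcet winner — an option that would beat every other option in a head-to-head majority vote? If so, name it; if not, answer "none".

none

Checking pairwise contests:
Amara beats Diego 32–19.
Diego beats Aisha 29–22.
Aisha beats Amara 33–18.
Diego beats Fatima 30–21.
Diego beats Carlos 27–24.
Aisha beats Nadia 27–24.
Every option loses at least one head-to-head, so there is no Condorcet winner.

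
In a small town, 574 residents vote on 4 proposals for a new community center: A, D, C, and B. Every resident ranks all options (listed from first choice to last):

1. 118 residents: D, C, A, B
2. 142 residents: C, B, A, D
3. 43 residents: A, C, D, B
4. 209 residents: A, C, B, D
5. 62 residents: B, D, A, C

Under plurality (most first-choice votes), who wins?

First-place votes: A 252, D 118, C 142, B 62.
A has the most first-place votes.

A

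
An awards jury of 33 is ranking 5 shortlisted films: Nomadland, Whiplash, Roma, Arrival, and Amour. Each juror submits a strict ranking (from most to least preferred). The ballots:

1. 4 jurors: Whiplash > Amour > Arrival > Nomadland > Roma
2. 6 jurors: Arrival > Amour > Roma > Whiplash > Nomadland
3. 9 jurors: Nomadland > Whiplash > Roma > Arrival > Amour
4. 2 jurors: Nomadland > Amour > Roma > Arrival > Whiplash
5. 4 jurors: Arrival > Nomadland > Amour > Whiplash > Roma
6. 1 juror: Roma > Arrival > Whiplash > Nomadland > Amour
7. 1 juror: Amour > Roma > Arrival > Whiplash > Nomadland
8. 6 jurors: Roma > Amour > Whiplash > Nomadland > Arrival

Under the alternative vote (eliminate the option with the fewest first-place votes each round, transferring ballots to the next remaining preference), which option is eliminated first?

Round 1: Nomadland 11, Whiplash 4, Roma 7, Arrival 10, Amour 1. Eliminate Amour.

Amour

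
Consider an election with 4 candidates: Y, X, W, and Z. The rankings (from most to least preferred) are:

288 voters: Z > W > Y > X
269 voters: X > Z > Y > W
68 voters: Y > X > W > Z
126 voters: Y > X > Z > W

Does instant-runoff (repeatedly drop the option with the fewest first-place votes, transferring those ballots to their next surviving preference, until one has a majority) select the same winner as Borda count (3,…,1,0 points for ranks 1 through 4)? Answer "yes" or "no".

no

Instant-runoff — R1 Y 194, X 269, W 0, Z 288 (W out); R2 Y 194, X 269, Z 288 (Y out); R3 X 463, Z 288 (X winner). Winner: X.
Borda — scores: Y 1139, X 1195, W 644, Z 1528. Winner: Z.
The two methods disagree.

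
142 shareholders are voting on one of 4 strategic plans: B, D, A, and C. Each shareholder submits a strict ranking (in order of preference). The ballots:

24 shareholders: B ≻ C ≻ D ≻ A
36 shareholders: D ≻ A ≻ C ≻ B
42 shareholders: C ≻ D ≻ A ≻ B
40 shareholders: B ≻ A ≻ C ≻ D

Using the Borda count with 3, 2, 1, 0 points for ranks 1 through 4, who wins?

B: 24·3 + 36·0 + 42·0 + 40·3 = 192
D: 24·1 + 36·3 + 42·2 + 40·0 = 216
A: 24·0 + 36·2 + 42·1 + 40·2 = 194
C: 24·2 + 36·1 + 42·3 + 40·1 = 250
C has the highest Borda score (250).

C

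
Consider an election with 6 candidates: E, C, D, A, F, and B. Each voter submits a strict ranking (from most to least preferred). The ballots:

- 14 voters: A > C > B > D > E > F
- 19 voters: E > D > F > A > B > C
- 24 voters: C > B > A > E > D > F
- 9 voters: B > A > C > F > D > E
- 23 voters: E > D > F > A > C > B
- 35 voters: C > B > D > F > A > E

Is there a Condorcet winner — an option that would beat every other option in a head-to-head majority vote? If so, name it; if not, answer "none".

Checking pairwise contests:
C beats E 82–42.
A beats C 65–59.
E beats D 66–58.
D beats A 77–47.
E beats F 80–44.
C beats B 96–28.
Every option loses at least one head-to-head, so there is no Condorcet winner.

none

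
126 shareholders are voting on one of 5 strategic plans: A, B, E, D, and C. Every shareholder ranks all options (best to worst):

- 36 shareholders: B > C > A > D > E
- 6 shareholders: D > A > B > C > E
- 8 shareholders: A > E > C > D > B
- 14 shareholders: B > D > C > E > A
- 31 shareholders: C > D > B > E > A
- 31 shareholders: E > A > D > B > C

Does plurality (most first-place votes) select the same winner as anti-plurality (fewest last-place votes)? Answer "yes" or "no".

no

Plurality — first-place votes: A 8, B 50, E 31, D 6, C 31. Winner: B.
Anti-plurality — last-place votes: A 45, B 8, E 42, D 0, C 31. Winner: D.
The two methods disagree.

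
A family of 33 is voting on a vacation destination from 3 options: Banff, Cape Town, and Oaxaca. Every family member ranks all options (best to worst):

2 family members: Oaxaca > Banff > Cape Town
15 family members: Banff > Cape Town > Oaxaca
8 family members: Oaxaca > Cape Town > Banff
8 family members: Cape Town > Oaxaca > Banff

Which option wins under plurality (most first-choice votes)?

Banff

First-place votes: Banff 15, Cape Town 8, Oaxaca 10.
Banff has the most first-place votes.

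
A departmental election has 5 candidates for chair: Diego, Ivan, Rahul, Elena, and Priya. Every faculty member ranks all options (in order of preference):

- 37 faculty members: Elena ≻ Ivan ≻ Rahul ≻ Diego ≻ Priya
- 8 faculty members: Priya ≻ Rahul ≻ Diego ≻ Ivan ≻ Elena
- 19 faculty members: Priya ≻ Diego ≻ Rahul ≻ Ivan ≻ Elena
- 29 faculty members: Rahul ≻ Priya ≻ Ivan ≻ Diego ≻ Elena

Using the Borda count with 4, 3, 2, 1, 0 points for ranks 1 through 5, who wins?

Diego: 37·1 + 8·2 + 19·3 + 29·1 = 139
Ivan: 37·3 + 8·1 + 19·1 + 29·2 = 196
Rahul: 37·2 + 8·3 + 19·2 + 29·4 = 252
Elena: 37·4 + 8·0 + 19·0 + 29·0 = 148
Priya: 37·0 + 8·4 + 19·4 + 29·3 = 195
Rahul has the highest Borda score (252).

Rahul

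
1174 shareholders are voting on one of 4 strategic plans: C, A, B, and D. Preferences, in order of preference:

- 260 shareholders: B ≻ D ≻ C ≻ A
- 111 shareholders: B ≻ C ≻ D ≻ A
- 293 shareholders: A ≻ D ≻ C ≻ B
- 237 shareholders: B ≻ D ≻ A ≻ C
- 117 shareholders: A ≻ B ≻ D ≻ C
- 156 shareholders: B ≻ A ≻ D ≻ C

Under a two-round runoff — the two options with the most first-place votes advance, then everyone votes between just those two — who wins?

B

Round 1 first-place votes: C 0, A 410, B 764, D 0.
B and A advance.
Runoff: B is preferred to A by 764 voters; A by 410.
B wins the runoff.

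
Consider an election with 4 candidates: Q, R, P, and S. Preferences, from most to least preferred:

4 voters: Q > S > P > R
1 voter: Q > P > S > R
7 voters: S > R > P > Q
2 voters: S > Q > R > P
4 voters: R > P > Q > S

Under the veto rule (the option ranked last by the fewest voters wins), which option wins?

P

Last-place votes: Q 7, R 5, P 2, S 4.
P is ranked last by the fewest voters, so P wins.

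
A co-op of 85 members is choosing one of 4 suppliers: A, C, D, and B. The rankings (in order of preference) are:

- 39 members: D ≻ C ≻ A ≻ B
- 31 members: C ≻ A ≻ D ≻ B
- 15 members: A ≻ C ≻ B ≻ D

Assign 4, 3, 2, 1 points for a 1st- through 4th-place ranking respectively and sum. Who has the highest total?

C

A: 39·2 + 31·3 + 15·4 = 231
C: 39·3 + 31·4 + 15·3 = 286
D: 39·4 + 31·2 + 15·1 = 233
B: 39·1 + 31·1 + 15·2 = 100
C has the highest Borda score (286).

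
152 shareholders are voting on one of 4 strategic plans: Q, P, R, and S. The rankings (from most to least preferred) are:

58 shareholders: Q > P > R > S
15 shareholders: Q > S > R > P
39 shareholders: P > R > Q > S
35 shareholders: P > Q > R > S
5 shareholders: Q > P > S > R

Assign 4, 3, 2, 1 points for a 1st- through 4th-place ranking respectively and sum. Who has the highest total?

Q: 58·4 + 15·4 + 39·2 + 35·3 + 5·4 = 495
P: 58·3 + 15·1 + 39·4 + 35·4 + 5·3 = 500
R: 58·2 + 15·2 + 39·3 + 35·2 + 5·1 = 338
S: 58·1 + 15·3 + 39·1 + 35·1 + 5·2 = 187
P has the highest Borda score (500).

P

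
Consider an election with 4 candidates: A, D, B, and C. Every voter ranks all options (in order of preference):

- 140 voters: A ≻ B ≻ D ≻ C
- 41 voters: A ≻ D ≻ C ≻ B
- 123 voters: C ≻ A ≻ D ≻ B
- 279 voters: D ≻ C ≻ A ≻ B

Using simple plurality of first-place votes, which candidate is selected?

First-place votes: A 181, D 279, B 0, C 123.
D has the most first-place votes.

D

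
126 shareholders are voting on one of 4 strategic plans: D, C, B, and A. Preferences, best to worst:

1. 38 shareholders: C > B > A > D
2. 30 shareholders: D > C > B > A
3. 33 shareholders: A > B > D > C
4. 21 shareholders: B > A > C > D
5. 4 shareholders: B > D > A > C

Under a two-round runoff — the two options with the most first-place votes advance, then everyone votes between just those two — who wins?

Round 1 first-place votes: D 30, C 38, B 25, A 33.
C and A advance.
Runoff: C is preferred to A by 68 voters; A by 58.
C wins the runoff.

C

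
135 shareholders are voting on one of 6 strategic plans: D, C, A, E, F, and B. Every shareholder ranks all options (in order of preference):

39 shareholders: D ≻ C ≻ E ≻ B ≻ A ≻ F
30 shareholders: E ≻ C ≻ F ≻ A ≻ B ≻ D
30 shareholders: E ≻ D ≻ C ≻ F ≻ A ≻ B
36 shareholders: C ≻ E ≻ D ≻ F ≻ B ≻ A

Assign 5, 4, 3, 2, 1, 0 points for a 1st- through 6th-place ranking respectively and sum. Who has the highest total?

E

D: 39·5 + 30·0 + 30·4 + 36·3 = 423
C: 39·4 + 30·4 + 30·3 + 36·5 = 546
A: 39·1 + 30·2 + 30·1 + 36·0 = 129
E: 39·3 + 30·5 + 30·5 + 36·4 = 561
F: 39·0 + 30·3 + 30·2 + 36·2 = 222
B: 39·2 + 30·1 + 30·0 + 36·1 = 144
E has the highest Borda score (561).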